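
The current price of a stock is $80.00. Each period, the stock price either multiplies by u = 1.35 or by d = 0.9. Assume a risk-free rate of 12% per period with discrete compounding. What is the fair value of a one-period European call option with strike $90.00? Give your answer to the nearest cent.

$7.86

Risk-neutral probability p = (1 + 0.12 − 0.9)/(1.35 − 0.9) = 0.2200/0.4500 = 0.4889
Terminal stock prices: S_u = 108, S_d = 72
Terminal payoffs (S − K): max(18, 0) = 18, max(-18, 0) = 0
Node 0 (S = 80): V_0 = 1/1.12·[0.4889·18.0000 + 0.5111·0.0000] = 7.8571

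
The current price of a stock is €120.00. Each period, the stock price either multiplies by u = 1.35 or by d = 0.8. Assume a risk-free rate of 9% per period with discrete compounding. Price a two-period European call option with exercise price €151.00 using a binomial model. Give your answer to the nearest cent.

€15.84

Risk-neutral probability p = (1 + 0.09 − 0.8)/(1.35 − 0.8) = 0.2900/0.5500 = 0.5273
Terminal stock prices: S_uu = 218.7, S_ud = 129.6, S_dd = 76.8
Terminal payoffs (S − K): max(67.7, 0) = 67.7, max(-21.4, 0) = 0, max(-74.2, 0) = 0
Node u (S = 162): V_u = 1/1.09·[0.5273·67.7000 + 0.4727·0.0000] = 32.7490
Node d (S = 96): V_d = 1/1.09·[0.5273·0.0000 + 0.4727·0.0000] = 0.0000
Node 0 (S = 120): V_0 = 1/1.09·[0.5273·32.7490 + 0.4727·0.0000] = 15.8419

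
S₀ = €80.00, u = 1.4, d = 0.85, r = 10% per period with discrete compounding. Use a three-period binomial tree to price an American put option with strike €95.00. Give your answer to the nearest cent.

€15.00

Risk-neutral probability p = (1 + 0.1 − 0.85)/(1.4 − 0.85) = 0.2500/0.5500 = 0.4545
Terminal stock prices: S_uuu = 219.5, S_uud = 133.3, S_udd = 80.92, S_ddd = 49.13
Terminal payoffs (K − S): max(-124.5, 0) = 0, max(-38.28, 0) = 0, max(14.08, 0) = 14.08, max(45.87, 0) = 45.87
Node uu (S = 156.8): continuation = 1/1.1·[0.4545·0.0000 + 0.5455·0.0000] = 0.0000; exercise value = 0.0000 ≤ continuation, so V_uu = 0.0000
Node ud (S = 95.2): continuation = 1/1.1·[0.4545·0.0000 + 0.5455·14.0800] = 6.9818; exercise value = 0.0000 ≤ continuation, so V_ud = 6.9818
Node dd (S = 57.8): continuation = 1/1.1·[0.4545·14.0800 + 0.5455·45.8700] = 28.5636; exercise value = 37.2000 > continuation, so V_dd = 37.2000 (exercise)
Node u (S = 112): continuation = 1/1.1·[0.4545·0.0000 + 0.5455·6.9818] = 3.4621; exercise value = 0.0000 ≤ continuation, so V_u = 3.4621
Node d (S = 68): continuation = 1/1.1·[0.4545·6.9818 + 0.5455·37.2000] = 21.3313; exercise value = 27.0000 > continuation, so V_d = 27.0000 (exercise)
Node 0 (S = 80): continuation = 1/1.1·[0.4545·3.4621 + 0.5455·27.0000] = 14.8190; exercise value = 15.0000 > continuation, so V_0 = 15.0000 (exercise)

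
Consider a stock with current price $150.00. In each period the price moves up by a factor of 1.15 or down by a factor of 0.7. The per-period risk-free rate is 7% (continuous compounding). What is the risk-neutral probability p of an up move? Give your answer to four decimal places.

Risk-neutral probability p = (e^0.07 − 0.7)/(1.15 − 0.7) = 0.3725/0.4500 = 0.8278

p = 0.8278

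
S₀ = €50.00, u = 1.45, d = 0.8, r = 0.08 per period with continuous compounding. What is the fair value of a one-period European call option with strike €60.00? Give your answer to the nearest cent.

€5.03

Risk-neutral probability p = (e^0.08 − 0.8)/(1.45 − 0.8) = 0.2833/0.6500 = 0.4358
Terminal stock prices: S_u = 72.5, S_d = 40
Terminal payoffs (S − K): max(12.5, 0) = 12.5, max(-20, 0) = 0
Node 0 (S = 50): V_0 = e^(−0.08)·[0.4358·12.5000 + 0.5642·0.0000] = 5.0290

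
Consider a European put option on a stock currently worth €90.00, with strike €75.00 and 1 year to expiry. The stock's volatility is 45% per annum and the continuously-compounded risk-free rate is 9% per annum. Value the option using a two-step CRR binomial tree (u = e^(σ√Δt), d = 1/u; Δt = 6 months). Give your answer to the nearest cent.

€6.45

CRR parameters: u = e^(σ√Δt) = e^(0.45·√0.5) = 1.3746, d = 1/u = 0.7275
Per-period rate: rΔt = 0.09·0.5 = 0.045, so R = e^0.045 = 1.0460
Risk-neutral probability p = (e^0.045 − 0.7275)/(1.3746 − 0.7275) = 0.3186/0.6472 = 0.4922
Terminal stock prices: S_uu = 170.1, S_ud = 90, S_dd = 47.63
Terminal payoffs (K − S): max(-95.07, 0) = 0, max(-15, 0) = 0, max(27.37, 0) = 27.37
Node u (S = 123.7): V_u = e^(−0.045)·[0.4922·0.0000 + 0.5078·0.0000] = 0.0000
Node d (S = 65.47): V_d = e^(−0.045)·[0.4922·0.0000 + 0.5078·27.3723] = 13.2872
Node 0 (S = 90): V_0 = e^(−0.045)·[0.4922·0.0000 + 0.5078·13.2872] = 6.4499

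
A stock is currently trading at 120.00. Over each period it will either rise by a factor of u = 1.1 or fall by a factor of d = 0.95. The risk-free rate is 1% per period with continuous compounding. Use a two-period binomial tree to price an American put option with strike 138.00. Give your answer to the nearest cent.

18.00

Risk-neutral probability p = (e^0.01 − 0.95)/(1.1 − 0.95) = 0.0601/0.1500 = 0.4003
Terminal stock prices: S_uu = 145.2, S_ud = 125.4, S_dd = 108.3
Terminal payoffs (K − S): max(-7.2, 0) = 0, max(12.6, 0) = 12.6, max(29.7, 0) = 29.7
Node u (S = 132): continuation = e^(−0.01)·[0.4003·0.0000 + 0.5997·12.6000] = 7.4806; exercise value = 6.0000 ≤ continuation, so V_u = 7.4806
Node d (S = 114): continuation = e^(−0.01)·[0.4003·12.6000 + 0.5997·29.7000] = 22.6269; exercise value = 24.0000 > continuation, so V_d = 24.0000 (exercise)
Node 0 (S = 120): continuation = e^(−0.01)·[0.4003·7.4806 + 0.5997·24.0000] = 17.2137; exercise value = 18.0000 > continuation, so V_0 = 18.0000 (exercise)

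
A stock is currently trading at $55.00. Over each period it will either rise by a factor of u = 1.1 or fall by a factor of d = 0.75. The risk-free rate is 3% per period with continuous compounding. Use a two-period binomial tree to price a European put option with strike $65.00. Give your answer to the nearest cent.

Risk-neutral probability p = (e^0.03 − 0.75)/(1.1 − 0.75) = 0.2805/0.3500 = 0.8013
Terminal stock prices: S_uu = 66.55, S_ud = 45.38, S_dd = 30.94
Terminal payoffs (K − S): max(-1.55, 0) = 0, max(19.62, 0) = 19.62, max(34.06, 0) = 34.06
Node u (S = 60.5): V_u = e^(−0.03)·[0.8013·0.0000 + 0.1987·19.6250] = 3.7843
Node d (S = 41.25): V_d = e^(−0.03)·[0.8013·19.6250 + 0.1987·34.0625] = 21.8290
Node 0 (S = 55): V_0 = e^(−0.03)·[0.8013·3.7843 + 0.1987·21.8290] = 7.1520

$7.15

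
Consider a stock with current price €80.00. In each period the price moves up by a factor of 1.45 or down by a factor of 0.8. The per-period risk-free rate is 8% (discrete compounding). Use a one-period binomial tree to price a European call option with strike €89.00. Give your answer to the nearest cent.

Risk-neutral probability p = (1 + 0.08 − 0.8)/(1.45 − 0.8) = 0.2800/0.6500 = 0.4308
Terminal stock prices: S_u = 116, S_d = 64
Terminal payoffs (S − K): max(27, 0) = 27, max(-25, 0) = 0
Node 0 (S = 80): V_0 = 1/1.08·[0.4308·27.0000 + 0.5692·0.0000] = 10.7692

€10.77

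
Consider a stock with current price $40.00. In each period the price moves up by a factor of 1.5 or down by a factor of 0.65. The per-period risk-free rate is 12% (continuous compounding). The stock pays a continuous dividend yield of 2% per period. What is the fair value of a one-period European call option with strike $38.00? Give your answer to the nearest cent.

Per-period risk-free factor R = e^0.12 = 1.1275; dividend-adjusted growth = e^(0.12−0.02) = 1.1052.
Risk-neutral probability p = (1.1052 − 0.65)/(1.5 − 0.65) = 0.4552/0.8500 = 0.5355
Terminal stock prices: S_u = 60, S_d = 26
Terminal payoffs (S − K): max(22, 0) = 22, max(-12, 0) = 0
Node 0 (S = 40): V_0 = e^(−0.12)·[0.5355·22.0000 + 0.4645·0.0000] = 10.4487

$10.45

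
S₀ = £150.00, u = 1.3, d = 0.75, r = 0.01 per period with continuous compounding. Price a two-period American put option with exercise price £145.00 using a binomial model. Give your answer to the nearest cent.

Risk-neutral probability p = (e^0.01 − 0.75)/(1.3 − 0.75) = 0.2601/0.5500 = 0.4728
Terminal stock prices: S_uu = 253.5, S_ud = 146.2, S_dd = 84.38
Terminal payoffs (K − S): max(-108.5, 0) = 0, max(-1.25, 0) = 0, max(60.62, 0) = 60.62
Node u (S = 195): continuation = e^(−0.01)·[0.4728·0.0000 + 0.5272·0.0000] = 0.0000; exercise value = 0.0000 ≤ continuation, so V_u = 0.0000
Node d (S = 112.5): continuation = e^(−0.01)·[0.4728·0.0000 + 0.5272·60.6250] = 31.6424; exercise value = 32.5000 > continuation, so V_d = 32.5000 (exercise)
Node 0 (S = 150): continuation = e^(−0.01)·[0.4728·0.0000 + 0.5272·32.5000] = 16.9629; exercise value = 0.0000 ≤ continuation, so V_0 = 16.9629

£16.96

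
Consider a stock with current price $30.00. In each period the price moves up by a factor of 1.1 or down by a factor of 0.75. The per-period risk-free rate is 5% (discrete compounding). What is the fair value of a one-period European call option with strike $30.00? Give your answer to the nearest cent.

$2.45

Risk-neutral probability p = (1 + 0.05 − 0.75)/(1.1 − 0.75) = 0.3000/0.3500 = 0.8571
Terminal stock prices: S_u = 33, S_d = 22.5
Terminal payoffs (S − K): max(3, 0) = 3, max(-7.5, 0) = 0
Node 0 (S = 30): V_0 = 1/1.05·[0.8571·3.0000 + 0.1429·0.0000] = 2.4490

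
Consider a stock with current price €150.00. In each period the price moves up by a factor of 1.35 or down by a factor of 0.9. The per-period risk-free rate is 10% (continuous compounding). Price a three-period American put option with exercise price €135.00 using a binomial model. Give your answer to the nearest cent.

Risk-neutral probability p = (e^0.1 − 0.9)/(1.35 − 0.9) = 0.2052/0.4500 = 0.4559
Terminal stock prices: S_uuu = 369.1, S_uud = 246, S_udd = 164, S_ddd = 109.4
Terminal payoffs (K − S): max(-234.1, 0) = 0, max(-111, 0) = 0, max(-29.03, 0) = 0, max(25.65, 0) = 25.65
Node uu (S = 273.4): continuation = e^(−0.1)·[0.4559·0.0000 + 0.5441·0.0000] = 0.0000; exercise value = 0.0000 ≤ continuation, so V_uu = 0.0000
Node ud (S = 182.2): continuation = e^(−0.1)·[0.4559·0.0000 + 0.5441·0.0000] = 0.0000; exercise value = 0.0000 ≤ continuation, so V_ud = 0.0000
Node dd (S = 121.5): continuation = e^(−0.1)·[0.4559·0.0000 + 0.5441·25.6500] = 12.6272; exercise value = 13.5000 > continuation, so V_dd = 13.5000 (exercise)
Node u (S = 202.5): continuation = e^(−0.1)·[0.4559·0.0000 + 0.5441·0.0000] = 0.0000; exercise value = 0.0000 ≤ continuation, so V_u = 0.0000
Node d (S = 135): continuation = e^(−0.1)·[0.4559·0.0000 + 0.5441·13.5000] = 6.6459; exercise value = 0.0000 ≤ continuation, so V_d = 6.6459
Node 0 (S = 150): continuation = e^(−0.1)·[0.4559·0.0000 + 0.5441·6.6459] = 3.2717; exercise value = 0.0000 ≤ continuation, so V_0 = 3.2717

€3.27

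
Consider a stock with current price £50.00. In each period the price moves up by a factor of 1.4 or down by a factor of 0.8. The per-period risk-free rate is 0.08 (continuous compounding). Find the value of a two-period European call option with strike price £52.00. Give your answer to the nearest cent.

£10.44

Risk-neutral probability p = (e^0.08 − 0.8)/(1.4 − 0.8) = 0.2833/0.6000 = 0.4721
Terminal stock prices: S_uu = 98, S_ud = 56, S_dd = 32
Terminal payoffs (S − K): max(46, 0) = 46, max(4, 0) = 4, max(-20, 0) = 0
Node u (S = 70): V_u = e^(−0.08)·[0.4721·46.0000 + 0.5279·4.0000] = 21.9979
Node d (S = 40): V_d = e^(−0.08)·[0.4721·4.0000 + 0.5279·0.0000] = 1.7434
Node 0 (S = 50): V_0 = e^(−0.08)·[0.4721·21.9979 + 0.5279·1.7434] = 10.4372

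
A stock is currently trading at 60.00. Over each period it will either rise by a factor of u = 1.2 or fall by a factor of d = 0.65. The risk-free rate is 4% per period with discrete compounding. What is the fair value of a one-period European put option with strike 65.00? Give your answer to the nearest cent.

Risk-neutral probability p = (1 + 0.04 − 0.65)/(1.2 − 0.65) = 0.3900/0.5500 = 0.7091
Terminal stock prices: S_u = 72, S_d = 39
Terminal payoffs (K − S): max(-7, 0) = 0, max(26, 0) = 26
Node 0 (S = 60): V_0 = 1/1.04·[0.7091·0.0000 + 0.2909·26.0000] = 7.2727

7.27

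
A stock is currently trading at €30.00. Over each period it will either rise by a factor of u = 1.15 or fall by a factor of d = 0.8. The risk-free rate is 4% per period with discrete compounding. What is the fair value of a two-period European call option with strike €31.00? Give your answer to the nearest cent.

Risk-neutral probability p = (1 + 0.04 − 0.8)/(1.15 − 0.8) = 0.2400/0.3500 = 0.6857
Terminal stock prices: S_uu = 39.67, S_ud = 27.6, S_dd = 19.2
Terminal payoffs (S − K): max(8.675, 0) = 8.675, max(-3.4, 0) = 0, max(-11.8, 0) = 0
Node u (S = 34.5): V_u = 1/1.04·[0.6857·8.6750 + 0.3143·0.0000] = 5.7198
Node d (S = 24): V_d = 1/1.04·[0.6857·0.0000 + 0.3143·0.0000] = 0.0000
Node 0 (S = 30): V_0 = 1/1.04·[0.6857·5.7198 + 0.3143·0.0000] = 3.7713

€3.77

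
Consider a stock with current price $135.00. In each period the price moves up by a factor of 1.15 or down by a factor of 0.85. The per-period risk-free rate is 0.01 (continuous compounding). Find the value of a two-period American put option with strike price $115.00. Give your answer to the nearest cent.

Risk-neutral probability p = (e^0.01 − 0.85)/(1.15 − 0.85) = 0.1601/0.3000 = 0.5335
Terminal stock prices: S_uu = 178.5, S_ud = 132, S_dd = 97.54
Terminal payoffs (K − S): max(-63.54, 0) = 0, max(-16.96, 0) = 0, max(17.46, 0) = 17.46
Node u (S = 155.2): continuation = e^(−0.01)·[0.5335·0.0000 + 0.4665·0.0000] = 0.0000; exercise value = 0.0000 ≤ continuation, so V_u = 0.0000
Node d (S = 114.8): continuation = e^(−0.01)·[0.5335·0.0000 + 0.4665·17.4625] = 8.0652; exercise value = 0.2500 ≤ continuation, so V_d = 8.0652
Node 0 (S = 135): continuation = e^(−0.01)·[0.5335·0.0000 + 0.4665·8.0652] = 3.7250; exercise value = 0.0000 ≤ continuation, so V_0 = 3.7250

$3.72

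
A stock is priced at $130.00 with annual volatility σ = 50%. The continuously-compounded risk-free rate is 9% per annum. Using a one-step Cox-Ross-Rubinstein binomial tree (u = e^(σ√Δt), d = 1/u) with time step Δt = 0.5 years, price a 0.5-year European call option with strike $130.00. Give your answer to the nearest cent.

$25.10

CRR parameters: u = e^(σ√Δt) = e^(0.5·√0.5) = 1.4241, d = 1/u = 0.7022
Per-period rate: rΔt = 0.09·0.5 = 0.045, so R = e^0.045 = 1.0460
Risk-neutral probability p = (e^0.045 − 0.7022)/(1.4241 − 0.7022) = 0.3438/0.7219 = 0.4763
Terminal stock prices: S_u = 185.1, S_d = 91.28
Terminal payoffs (S − K): max(55.14, 0) = 55.14, max(-38.72, 0) = 0
Node 0 (S = 130): V_0 = e^(−0.045)·[0.4763·55.1355 + 0.5237·0.0000] = 25.1043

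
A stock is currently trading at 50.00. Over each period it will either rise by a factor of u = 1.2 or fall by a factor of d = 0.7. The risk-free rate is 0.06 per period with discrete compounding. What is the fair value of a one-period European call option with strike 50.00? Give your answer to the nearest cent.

6.79

Risk-neutral probability p = (1 + 0.06 − 0.7)/(1.2 − 0.7) = 0.3600/0.5000 = 0.7200
Terminal stock prices: S_u = 60, S_d = 35
Terminal payoffs (S − K): max(10, 0) = 10, max(-15, 0) = 0
Node 0 (S = 50): V_0 = 1/1.06·[0.7200·10.0000 + 0.2800·0.0000] = 6.7925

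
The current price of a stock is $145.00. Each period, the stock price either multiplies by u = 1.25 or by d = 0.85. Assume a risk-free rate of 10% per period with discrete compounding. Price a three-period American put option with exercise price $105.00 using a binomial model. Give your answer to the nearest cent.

$0.63

Risk-neutral probability p = (1 + 0.1 − 0.85)/(1.25 − 0.85) = 0.2500/0.4000 = 0.6250
Terminal stock prices: S_uuu = 283.2, S_uud = 192.6, S_udd = 131, S_ddd = 89.05
Terminal payoffs (K − S): max(-178.2, 0) = 0, max(-87.58, 0) = 0, max(-25.95, 0) = 0, max(15.95, 0) = 15.95
Node uu (S = 226.6): continuation = 1/1.1·[0.6250·0.0000 + 0.3750·0.0000] = 0.0000; exercise value = 0.0000 ≤ continuation, so V_uu = 0.0000
Node ud (S = 154.1): continuation = 1/1.1·[0.6250·0.0000 + 0.3750·0.0000] = 0.0000; exercise value = 0.0000 ≤ continuation, so V_ud = 0.0000
Node dd (S = 104.8): continuation = 1/1.1·[0.6250·0.0000 + 0.3750·15.9519] = 5.4381; exercise value = 0.2375 ≤ continuation, so V_dd = 5.4381
Node u (S = 181.2): continuation = 1/1.1·[0.6250·0.0000 + 0.3750·0.0000] = 0.0000; exercise value = 0.0000 ≤ continuation, so V_u = 0.0000
Node d (S = 123.2): continuation = 1/1.1·[0.6250·0.0000 + 0.3750·5.4381] = 1.8539; exercise value = 0.0000 ≤ continuation, so V_d = 1.8539
Node 0 (S = 145): continuation = 1/1.1·[0.6250·0.0000 + 0.3750·1.8539] = 0.6320; exercise value = 0.0000 ≤ continuation, so V_0 = 0.6320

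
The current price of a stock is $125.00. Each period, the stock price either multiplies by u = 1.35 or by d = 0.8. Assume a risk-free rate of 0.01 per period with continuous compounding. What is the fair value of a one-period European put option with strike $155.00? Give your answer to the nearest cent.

$33.66

Risk-neutral probability p = (e^0.01 − 0.8)/(1.35 − 0.8) = 0.2101/0.5500 = 0.3819
Terminal stock prices: S_u = 168.8, S_d = 100
Terminal payoffs (K − S): max(-13.75, 0) = 0, max(55, 0) = 55
Node 0 (S = 125): V_0 = e^(−0.01)·[0.3819·0.0000 + 0.6181·55.0000] = 33.6567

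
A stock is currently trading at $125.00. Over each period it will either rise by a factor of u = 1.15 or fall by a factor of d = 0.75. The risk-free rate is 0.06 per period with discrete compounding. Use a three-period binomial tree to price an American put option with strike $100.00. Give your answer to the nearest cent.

$2.60

Risk-neutral probability p = (1 + 0.06 − 0.75)/(1.15 − 0.75) = 0.3100/0.4000 = 0.7750
Terminal stock prices: S_uuu = 190.1, S_uud = 124, S_udd = 80.86, S_ddd = 52.73
Terminal payoffs (K − S): max(-90.11, 0) = 0, max(-23.98, 0) = 0, max(19.14, 0) = 19.14, max(47.27, 0) = 47.27
Node uu (S = 165.3): continuation = 1/1.06·[0.7750·0.0000 + 0.2250·0.0000] = 0.0000; exercise value = 0.0000 ≤ continuation, so V_uu = 0.0000
Node ud (S = 107.8): continuation = 1/1.06·[0.7750·0.0000 + 0.2250·19.1406] = 4.0629; exercise value = 0.0000 ≤ continuation, so V_ud = 4.0629
Node dd (S = 70.31): continuation = 1/1.06·[0.7750·19.1406 + 0.2250·47.2656] = 24.0271; exercise value = 29.6875 > continuation, so V_dd = 29.6875 (exercise)
Node u (S = 143.8): continuation = 1/1.06·[0.7750·0.0000 + 0.2250·4.0629] = 0.8624; exercise value = 0.0000 ≤ continuation, so V_u = 0.8624
Node d (S = 93.75): continuation = 1/1.06·[0.7750·4.0629 + 0.2250·29.6875] = 9.2721; exercise value = 6.2500 ≤ continuation, so V_d = 9.2721
Node 0 (S = 125): continuation = 1/1.06·[0.7750·0.8624 + 0.2250·9.2721] = 2.5987; exercise value = 0.0000 ≤ continuation, so V_0 = 2.5987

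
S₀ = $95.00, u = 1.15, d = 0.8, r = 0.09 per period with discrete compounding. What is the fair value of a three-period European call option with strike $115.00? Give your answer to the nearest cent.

Risk-neutral probability p = (1 + 0.09 − 0.8)/(1.15 − 0.8) = 0.2900/0.3500 = 0.8286
Terminal stock prices: S_uuu = 144.5, S_uud = 100.5, S_udd = 69.92, S_ddd = 48.64
Terminal payoffs (S − K): max(29.48, 0) = 29.48, max(-14.49, 0) = 0, max(-45.08, 0) = 0, max(-66.36, 0) = 0
Node uu (S = 125.6): V_uu = 1/1.09·[0.8286·29.4831 + 0.1714·0.0000] = 22.4118
Node ud (S = 87.4): V_ud = 1/1.09·[0.8286·0.0000 + 0.1714·0.0000] = 0.0000
Node dd (S = 60.8): V_dd = 1/1.09·[0.8286·0.0000 + 0.1714·0.0000] = 0.0000
Node u (S = 109.2): V_u = 1/1.09·[0.8286·22.4118 + 0.1714·0.0000] = 17.0365
Node d (S = 76): V_d = 1/1.09·[0.8286·0.0000 + 0.1714·0.0000] = 0.0000
Node 0 (S = 95): V_0 = 1/1.09·[0.8286·17.0365 + 0.1714·0.0000] = 12.9504

$12.95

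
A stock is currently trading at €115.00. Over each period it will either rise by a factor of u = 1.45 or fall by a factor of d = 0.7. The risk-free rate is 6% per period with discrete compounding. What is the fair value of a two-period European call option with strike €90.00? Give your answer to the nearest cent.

Risk-neutral probability p = (1 + 0.06 − 0.7)/(1.45 − 0.7) = 0.3600/0.7500 = 0.4800
Terminal stock prices: S_uu = 241.8, S_ud = 116.7, S_dd = 56.35
Terminal payoffs (S − K): max(151.8, 0) = 151.8, max(26.72, 0) = 26.72, max(-33.65, 0) = 0
Node u (S = 166.8): V_u = 1/1.06·[0.4800·151.7875 + 0.5200·26.7250] = 81.8443
Node d (S = 80.5): V_d = 1/1.06·[0.4800·26.7250 + 0.5200·0.0000] = 12.1019
Node 0 (S = 115): V_0 = 1/1.06·[0.4800·81.8443 + 0.5200·12.1019] = 42.9984

€43.00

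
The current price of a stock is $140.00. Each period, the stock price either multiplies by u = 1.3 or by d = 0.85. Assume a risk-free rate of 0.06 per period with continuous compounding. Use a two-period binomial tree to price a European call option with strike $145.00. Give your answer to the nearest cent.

$22.29

Risk-neutral probability p = (e^0.06 − 0.85)/(1.3 − 0.85) = 0.2118/0.4500 = 0.4707
Terminal stock prices: S_uu = 236.6, S_ud = 154.7, S_dd = 101.1
Terminal payoffs (S − K): max(91.6, 0) = 91.6, max(9.7, 0) = 9.7, max(-43.85, 0) = 0
Node u (S = 182): V_u = e^(−0.06)·[0.4707·91.6000 + 0.5293·9.7000] = 45.4441
Node d (S = 119): V_d = e^(−0.06)·[0.4707·9.7000 + 0.5293·0.0000] = 4.3003
Node 0 (S = 140): V_0 = e^(−0.06)·[0.4707·45.4441 + 0.5293·4.3003] = 22.2903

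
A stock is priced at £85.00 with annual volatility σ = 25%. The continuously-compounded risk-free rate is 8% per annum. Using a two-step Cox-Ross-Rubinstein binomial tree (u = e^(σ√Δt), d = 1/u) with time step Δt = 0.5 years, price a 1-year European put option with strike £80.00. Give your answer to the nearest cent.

CRR parameters: u = e^(σ√Δt) = e^(0.25·√0.5) = 1.1934, d = 1/u = 0.8380
Per-period rate: rΔt = 0.08·0.5 = 0.04, so R = e^0.04 = 1.0408
Risk-neutral probability p = (e^0.04 − 0.8380)/(1.1934 − 0.8380) = 0.2028/0.3554 = 0.5708
Terminal stock prices: S_uu = 121.1, S_ud = 85, S_dd = 59.69
Terminal payoffs (K − S): max(-41.05, 0) = 0, max(-5, 0) = 0, max(20.31, 0) = 20.31
Node u (S = 101.4): V_u = e^(−0.04)·[0.5708·0.0000 + 0.4292·0.0000] = 0.0000
Node d (S = 71.23): V_d = e^(−0.04)·[0.5708·0.0000 + 0.4292·20.3140] = 8.3778
Node 0 (S = 85): V_0 = e^(−0.04)·[0.5708·0.0000 + 0.4292·8.3778] = 3.4552

£3.46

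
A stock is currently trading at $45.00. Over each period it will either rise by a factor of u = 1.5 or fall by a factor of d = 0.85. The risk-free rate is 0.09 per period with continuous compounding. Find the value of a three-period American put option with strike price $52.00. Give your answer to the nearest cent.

$8.21

Risk-neutral probability p = (e^0.09 − 0.85)/(1.5 − 0.85) = 0.2442/0.6500 = 0.3757
Terminal stock prices: S_uuu = 151.9, S_uud = 86.06, S_udd = 48.77, S_ddd = 27.64
Terminal payoffs (K − S): max(-99.88, 0) = 0, max(-34.06, 0) = 0, max(3.231, 0) = 3.231, max(24.36, 0) = 24.36
Node uu (S = 101.2): continuation = e^(−0.09)·[0.3757·0.0000 + 0.6243·0.0000] = 0.0000; exercise value = 0.0000 ≤ continuation, so V_uu = 0.0000
Node ud (S = 57.38): continuation = e^(−0.09)·[0.3757·0.0000 + 0.6243·3.2313] = 1.8438; exercise value = 0.0000 ≤ continuation, so V_ud = 1.8438
Node dd (S = 32.51): continuation = e^(−0.09)·[0.3757·3.2313 + 0.6243·24.3644] = 15.0119; exercise value = 19.4875 > continuation, so V_dd = 19.4875 (exercise)
Node u (S = 67.5): continuation = e^(−0.09)·[0.3757·0.0000 + 0.6243·1.8438] = 1.0521; exercise value = 0.0000 ≤ continuation, so V_u = 1.0521
Node d (S = 38.25): continuation = e^(−0.09)·[0.3757·1.8438 + 0.6243·19.4875] = 11.7528; exercise value = 13.7500 > continuation, so V_d = 13.7500 (exercise)
Node 0 (S = 45): continuation = e^(−0.09)·[0.3757·1.0521 + 0.6243·13.7500] = 8.2071; exercise value = 7.0000 ≤ continuation, so V_0 = 8.2071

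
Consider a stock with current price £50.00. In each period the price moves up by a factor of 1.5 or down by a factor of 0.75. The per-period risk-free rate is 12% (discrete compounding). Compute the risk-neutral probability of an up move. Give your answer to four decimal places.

Risk-neutral probability p = (1 + 0.12 − 0.75)/(1.5 − 0.75) = 0.3700/0.7500 = 0.4933

p = 0.4933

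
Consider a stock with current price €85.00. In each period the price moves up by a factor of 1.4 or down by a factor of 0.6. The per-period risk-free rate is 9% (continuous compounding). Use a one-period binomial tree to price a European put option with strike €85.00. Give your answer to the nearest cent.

€11.88

Risk-neutral probability p = (e^0.09 − 0.6)/(1.4 − 0.6) = 0.4942/0.8000 = 0.6177
Terminal stock prices: S_u = 119, S_d = 51
Terminal payoffs (K − S): max(-34, 0) = 0, max(34, 0) = 34
Node 0 (S = 85): V_0 = e^(−0.09)·[0.6177·0.0000 + 0.3823·34.0000] = 11.8789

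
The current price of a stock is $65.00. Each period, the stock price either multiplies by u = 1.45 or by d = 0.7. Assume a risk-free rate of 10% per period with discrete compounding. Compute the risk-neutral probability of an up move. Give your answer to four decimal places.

Risk-neutral probability p = (1 + 0.1 − 0.7)/(1.45 − 0.7) = 0.4000/0.7500 = 0.5333

p = 0.5333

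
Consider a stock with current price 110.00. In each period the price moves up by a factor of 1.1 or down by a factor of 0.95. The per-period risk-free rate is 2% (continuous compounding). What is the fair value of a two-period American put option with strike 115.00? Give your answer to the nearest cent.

Risk-neutral probability p = (e^0.02 − 0.95)/(1.1 − 0.95) = 0.0702/0.1500 = 0.4680
Terminal stock prices: S_uu = 133.1, S_ud = 115, S_dd = 99.27
Terminal payoffs (K − S): max(-18.1, 0) = 0, max(0.05, 0) = 0.05, max(15.73, 0) = 15.73
Node u (S = 121): continuation = e^(−0.02)·[0.4680·0.0000 + 0.5320·0.0500] = 0.0261; exercise value = 0.0000 ≤ continuation, so V_u = 0.0261
Node d (S = 104.5): continuation = e^(−0.02)·[0.4680·0.0500 + 0.5320·15.7250] = 8.2228; exercise value = 10.5000 > continuation, so V_d = 10.5000 (exercise)
Node 0 (S = 110): continuation = e^(−0.02)·[0.4680·0.0261 + 0.5320·10.5000] = 5.4873; exercise value = 5.0000 ≤ continuation, so V_0 = 5.4873

5.49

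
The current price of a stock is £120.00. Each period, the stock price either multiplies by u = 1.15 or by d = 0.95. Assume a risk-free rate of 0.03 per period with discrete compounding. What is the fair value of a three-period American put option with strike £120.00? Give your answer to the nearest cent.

£3.97

Risk-neutral probability p = (1 + 0.03 − 0.95)/(1.15 − 0.95) = 0.0800/0.2000 = 0.4000
Terminal stock prices: S_uuu = 182.5, S_uud = 150.8, S_udd = 124.5, S_ddd = 102.9
Terminal payoffs (K − S): max(-62.5, 0) = 0, max(-30.76, 0) = 0, max(-4.545, 0) = 0, max(17.12, 0) = 17.12
Node uu (S = 158.7): continuation = 1/1.03·[0.4000·0.0000 + 0.6000·0.0000] = 0.0000; exercise value = 0.0000 ≤ continuation, so V_uu = 0.0000
Node ud (S = 131.1): continuation = 1/1.03·[0.4000·0.0000 + 0.6000·0.0000] = 0.0000; exercise value = 0.0000 ≤ continuation, so V_ud = 0.0000
Node dd (S = 108.3): continuation = 1/1.03·[0.4000·0.0000 + 0.6000·17.1150] = 9.9699; exercise value = 11.7000 > continuation, so V_dd = 11.7000 (exercise)
Node u (S = 138): continuation = 1/1.03·[0.4000·0.0000 + 0.6000·0.0000] = 0.0000; exercise value = 0.0000 ≤ continuation, so V_u = 0.0000
Node d (S = 114): continuation = 1/1.03·[0.4000·0.0000 + 0.6000·11.7000] = 6.8155; exercise value = 6.0000 ≤ continuation, so V_d = 6.8155
Node 0 (S = 120): continuation = 1/1.03·[0.4000·0.0000 + 0.6000·6.8155] = 3.9702; exercise value = 0.0000 ≤ continuation, so V_0 = 3.9702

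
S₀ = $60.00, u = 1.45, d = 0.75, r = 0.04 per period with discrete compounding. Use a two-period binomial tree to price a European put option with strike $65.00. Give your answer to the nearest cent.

Risk-neutral probability p = (1 + 0.04 − 0.75)/(1.45 − 0.75) = 0.2900/0.7000 = 0.4143
Terminal stock prices: S_uu = 126.2, S_ud = 65.25, S_dd = 33.75
Terminal payoffs (K − S): max(-61.15, 0) = 0, max(-0.25, 0) = 0, max(31.25, 0) = 31.25
Node u (S = 87): V_u = 1/1.04·[0.4143·0.0000 + 0.5857·0.0000] = 0.0000
Node d (S = 45): V_d = 1/1.04·[0.4143·0.0000 + 0.5857·31.2500] = 17.5996
Node 0 (S = 60): V_0 = 1/1.04·[0.4143·0.0000 + 0.5857·17.5996] = 9.9119

$9.91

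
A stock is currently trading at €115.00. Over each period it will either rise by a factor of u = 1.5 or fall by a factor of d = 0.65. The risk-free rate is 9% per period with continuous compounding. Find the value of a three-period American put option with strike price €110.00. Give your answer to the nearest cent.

€18.76

Risk-neutral probability p = (e^0.09 − 0.65)/(1.5 − 0.65) = 0.4442/0.8500 = 0.5226
Terminal stock prices: S_uuu = 388.1, S_uud = 168.2, S_udd = 72.88, S_ddd = 31.58
Terminal payoffs (K − S): max(-278.1, 0) = 0, max(-58.19, 0) = 0, max(37.12, 0) = 37.12, max(78.42, 0) = 78.42
Node uu (S = 258.8): continuation = e^(−0.09)·[0.5226·0.0000 + 0.4774·0.0000] = 0.0000; exercise value = 0.0000 ≤ continuation, so V_uu = 0.0000
Node ud (S = 112.1): continuation = e^(−0.09)·[0.5226·0.0000 + 0.4774·37.1187] = 16.1967; exercise value = 0.0000 ≤ continuation, so V_ud = 16.1967
Node dd (S = 48.59): continuation = e^(−0.09)·[0.5226·37.1187 + 0.4774·78.4181] = 51.9449; exercise value = 61.4125 > continuation, so V_dd = 61.4125 (exercise)
Node u (S = 172.5): continuation = e^(−0.09)·[0.5226·0.0000 + 0.4774·16.1967] = 7.0674; exercise value = 0.0000 ≤ continuation, so V_u = 7.0674
Node d (S = 74.75): continuation = e^(−0.09)·[0.5226·16.1967 + 0.4774·61.4125] = 34.5326; exercise value = 35.2500 > continuation, so V_d = 35.2500 (exercise)
Node 0 (S = 115): continuation = e^(−0.09)·[0.5226·7.0674 + 0.4774·35.2500] = 18.7566; exercise value = 0.0000 ≤ continuation, so V_0 = 18.7566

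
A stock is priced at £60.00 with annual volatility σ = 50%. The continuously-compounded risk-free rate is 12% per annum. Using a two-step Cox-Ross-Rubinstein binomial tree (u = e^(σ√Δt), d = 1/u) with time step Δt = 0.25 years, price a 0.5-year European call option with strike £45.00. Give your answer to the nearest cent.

CRR parameters: u = e^(σ√Δt) = e^(0.5·√0.25) = 1.2840, d = 1/u = 0.7788
Per-period rate: rΔt = 0.12·0.25 = 0.03, so R = e^0.03 = 1.0305
Risk-neutral probability p = (e^0.03 − 0.7788)/(1.2840 − 0.7788) = 0.2517/0.5052 = 0.4981
Terminal stock prices: S_uu = 98.92, S_ud = 60, S_dd = 36.39
Terminal payoffs (S − K): max(53.92, 0) = 53.92, max(15, 0) = 15, max(-8.608, 0) = 0
Node u (S = 77.04): V_u = e^(−0.03)·[0.4981·53.9233 + 0.5019·15.0000] = 33.3715
Node d (S = 46.73): V_d = e^(−0.03)·[0.4981·15.0000 + 0.5019·0.0000] = 7.2507
Node 0 (S = 60): V_0 = e^(−0.03)·[0.4981·33.3715 + 0.5019·7.2507] = 19.6627

£19.66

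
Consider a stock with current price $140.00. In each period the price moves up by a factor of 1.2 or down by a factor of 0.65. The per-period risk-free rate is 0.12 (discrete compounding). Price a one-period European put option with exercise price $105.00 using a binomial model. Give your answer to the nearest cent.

$1.82

Risk-neutral probability p = (1 + 0.12 − 0.65)/(1.2 − 0.65) = 0.4700/0.5500 = 0.8545
Terminal stock prices: S_u = 168, S_d = 91
Terminal payoffs (K − S): max(-63, 0) = 0, max(14, 0) = 14
Node 0 (S = 140): V_0 = 1/1.12·[0.8545·0.0000 + 0.1455·14.0000] = 1.8182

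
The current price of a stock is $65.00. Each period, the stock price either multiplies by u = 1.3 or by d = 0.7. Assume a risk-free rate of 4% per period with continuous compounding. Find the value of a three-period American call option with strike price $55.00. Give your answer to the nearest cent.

$22.39

Risk-neutral probability p = (e^0.04 − 0.7)/(1.3 − 0.7) = 0.3408/0.6000 = 0.5680
Terminal stock prices: S_uuu = 142.8, S_uud = 76.89, S_udd = 41.4, S_ddd = 22.29
Terminal payoffs (S − K): max(87.81, 0) = 87.81, max(21.89, 0) = 21.89, max(-13.6, 0) = 0, max(-32.71, 0) = 0
Node uu (S = 109.9): continuation = e^(−0.04)·[0.5680·87.8050 + 0.4320·21.8950] = 57.0066; exercise value = 54.8500 ≤ continuation, so V_uu = 57.0066
Node ud (S = 59.15): continuation = e^(−0.04)·[0.5680·21.8950 + 0.4320·0.0000] = 11.9491; exercise value = 4.1500 ≤ continuation, so V_ud = 11.9491
Node dd (S = 31.85): continuation = e^(−0.04)·[0.5680·0.0000 + 0.4320·0.0000] = 0.0000; exercise value = 0.0000 ≤ continuation, so V_dd = 0.0000
Node u (S = 84.5): continuation = e^(−0.04)·[0.5680·57.0066 + 0.4320·11.9491] = 36.0705; exercise value = 29.5000 ≤ continuation, so V_u = 36.0705
Node d (S = 45.5): continuation = e^(−0.04)·[0.5680·11.9491 + 0.4320·0.0000] = 6.5212; exercise value = 0.0000 ≤ continuation, so V_d = 6.5212
Node 0 (S = 65): continuation = e^(−0.04)·[0.5680·36.0705 + 0.4320·6.5212] = 22.3919; exercise value = 10.0000 ≤ continuation, so V_0 = 22.3919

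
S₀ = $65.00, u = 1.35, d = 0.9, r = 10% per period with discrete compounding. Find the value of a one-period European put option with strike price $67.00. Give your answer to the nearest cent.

Risk-neutral probability p = (1 + 0.1 − 0.9)/(1.35 − 0.9) = 0.2000/0.4500 = 0.4444
Terminal stock prices: S_u = 87.75, S_d = 58.5
Terminal payoffs (K − S): max(-20.75, 0) = 0, max(8.5, 0) = 8.5
Node 0 (S = 65): V_0 = 1/1.1·[0.4444·0.0000 + 0.5556·8.5000] = 4.2929

$4.29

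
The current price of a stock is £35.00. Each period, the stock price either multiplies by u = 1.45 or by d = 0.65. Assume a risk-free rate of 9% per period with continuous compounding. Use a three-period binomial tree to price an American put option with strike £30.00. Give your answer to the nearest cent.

Risk-neutral probability p = (e^0.09 − 0.65)/(1.45 − 0.65) = 0.4442/0.8000 = 0.5552
Terminal stock prices: S_uuu = 106.7, S_uud = 47.83, S_udd = 21.44, S_ddd = 9.612
Terminal payoffs (K − S): max(-76.7, 0) = 0, max(-17.83, 0) = 0, max(8.558, 0) = 8.558, max(20.39, 0) = 20.39
Node uu (S = 73.59): continuation = e^(−0.09)·[0.5552·0.0000 + 0.4448·0.0000] = 0.0000; exercise value = 0.0000 ≤ continuation, so V_uu = 0.0000
Node ud (S = 32.99): continuation = e^(−0.09)·[0.5552·0.0000 + 0.4448·8.5581] = 3.4789; exercise value = 0.0000 ≤ continuation, so V_ud = 3.4789
Node dd (S = 14.79): continuation = e^(−0.09)·[0.5552·8.5581 + 0.4448·20.3881] = 12.6304; exercise value = 15.2125 > continuation, so V_dd = 15.2125 (exercise)
Node u (S = 50.75): continuation = e^(−0.09)·[0.5552·0.0000 + 0.4448·3.4789] = 1.4142; exercise value = 0.0000 ≤ continuation, so V_u = 1.4142
Node d (S = 22.75): continuation = e^(−0.09)·[0.5552·3.4789 + 0.4448·15.2125] = 7.9492; exercise value = 7.2500 ≤ continuation, so V_d = 7.9492
Node 0 (S = 35): continuation = e^(−0.09)·[0.5552·1.4142 + 0.4448·7.9492] = 3.9489; exercise value = 0.0000 ≤ continuation, so V_0 = 3.9489

£3.95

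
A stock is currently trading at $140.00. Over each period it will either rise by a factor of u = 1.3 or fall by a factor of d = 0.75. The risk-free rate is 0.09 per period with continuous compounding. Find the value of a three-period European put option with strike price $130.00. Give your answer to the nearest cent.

Risk-neutral probability p = (e^0.09 − 0.75)/(1.3 − 0.75) = 0.3442/0.5500 = 0.6258
Terminal stock prices: S_uuu = 307.6, S_uud = 177.5, S_udd = 102.4, S_ddd = 59.06
Terminal payoffs (K − S): max(-177.6, 0) = 0, max(-47.45, 0) = 0, max(27.62, 0) = 27.62, max(70.94, 0) = 70.94
Node uu (S = 236.6): V_uu = e^(−0.09)·[0.6258·0.0000 + 0.3742·0.0000] = 0.0000
Node ud (S = 136.5): V_ud = e^(−0.09)·[0.6258·0.0000 + 0.3742·27.6250] = 9.4483
Node dd (S = 78.75): V_dd = e^(−0.09)·[0.6258·27.6250 + 0.3742·70.9375] = 40.0611
Node u (S = 182): V_u = e^(−0.09)·[0.6258·0.0000 + 0.3742·9.4483] = 3.2315
Node d (S = 105): V_d = e^(−0.09)·[0.6258·9.4483 + 0.3742·40.0611] = 19.1052
Node 0 (S = 140): V_0 = e^(−0.09)·[0.6258·3.2315 + 0.3742·19.1052] = 8.3825

$8.38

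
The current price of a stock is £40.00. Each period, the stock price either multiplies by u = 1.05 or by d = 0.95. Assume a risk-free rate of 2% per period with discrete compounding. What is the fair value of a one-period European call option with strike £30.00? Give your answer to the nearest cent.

£10.59

Risk-neutral probability p = (1 + 0.02 − 0.95)/(1.05 − 0.95) = 0.0700/0.1000 = 0.7000
Terminal stock prices: S_u = 42, S_d = 38
Terminal payoffs (S − K): max(12, 0) = 12, max(8, 0) = 8
Node 0 (S = 40): V_0 = 1/1.02·[0.7000·12.0000 + 0.3000·8.0000] = 10.5882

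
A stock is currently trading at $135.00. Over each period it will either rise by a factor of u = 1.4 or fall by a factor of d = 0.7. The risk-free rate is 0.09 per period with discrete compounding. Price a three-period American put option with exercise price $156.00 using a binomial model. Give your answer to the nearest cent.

$30.34

Risk-neutral probability p = (1 + 0.09 − 0.7)/(1.4 − 0.7) = 0.3900/0.7000 = 0.5571
Terminal stock prices: S_uuu = 370.4, S_uud = 185.2, S_udd = 92.61, S_ddd = 46.3
Terminal payoffs (K − S): max(-214.4, 0) = 0, max(-29.22, 0) = 0, max(63.39, 0) = 63.39, max(109.7, 0) = 109.7
Node uu (S = 264.6): continuation = 1/1.09·[0.5571·0.0000 + 0.4429·0.0000] = 0.0000; exercise value = 0.0000 ≤ continuation, so V_uu = 0.0000
Node ud (S = 132.3): continuation = 1/1.09·[0.5571·0.0000 + 0.4429·63.3900] = 25.7548; exercise value = 23.7000 ≤ continuation, so V_ud = 25.7548
Node dd (S = 66.15): continuation = 1/1.09·[0.5571·63.3900 + 0.4429·109.6950] = 76.9693; exercise value = 89.8500 > continuation, so V_dd = 89.8500 (exercise)
Node u (S = 189): continuation = 1/1.09·[0.5571·0.0000 + 0.4429·25.7548] = 10.4639; exercise value = 0.0000 ≤ continuation, so V_u = 10.4639
Node d (S = 94.5): continuation = 1/1.09·[0.5571·25.7548 + 0.4429·89.8500] = 49.6695; exercise value = 61.5000 > continuation, so V_d = 61.5000 (exercise)
Node 0 (S = 135): continuation = 1/1.09·[0.5571·10.4639 + 0.4429·61.5000] = 30.3354; exercise value = 21.0000 ≤ continuation, so V_0 = 30.3354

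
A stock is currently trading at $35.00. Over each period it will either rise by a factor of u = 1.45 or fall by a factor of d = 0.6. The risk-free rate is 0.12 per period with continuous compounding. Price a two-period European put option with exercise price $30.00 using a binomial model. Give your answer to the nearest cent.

Risk-neutral probability p = (e^0.12 − 0.6)/(1.45 − 0.6) = 0.5275/0.8500 = 0.6206
Terminal stock prices: S_uu = 73.59, S_ud = 30.45, S_dd = 12.6
Terminal payoffs (K − S): max(-43.59, 0) = 0, max(-0.45, 0) = 0, max(17.4, 0) = 17.4
Node u (S = 50.75): V_u = e^(−0.12)·[0.6206·0.0000 + 0.3794·0.0000] = 0.0000
Node d (S = 21): V_d = e^(−0.12)·[0.6206·0.0000 + 0.3794·17.4000] = 5.8553
Node 0 (S = 35): V_0 = e^(−0.12)·[0.6206·0.0000 + 0.3794·5.8553] = 1.9704

$1.97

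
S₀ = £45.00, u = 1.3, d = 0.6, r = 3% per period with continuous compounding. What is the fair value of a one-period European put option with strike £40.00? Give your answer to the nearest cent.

£4.86

Risk-neutral probability p = (e^0.03 − 0.6)/(1.3 − 0.6) = 0.4305/0.7000 = 0.6149
Terminal stock prices: S_u = 58.5, S_d = 27
Terminal payoffs (K − S): max(-18.5, 0) = 0, max(13, 0) = 13
Node 0 (S = 45): V_0 = e^(−0.03)·[0.6149·0.0000 + 0.3851·13.0000] = 4.8579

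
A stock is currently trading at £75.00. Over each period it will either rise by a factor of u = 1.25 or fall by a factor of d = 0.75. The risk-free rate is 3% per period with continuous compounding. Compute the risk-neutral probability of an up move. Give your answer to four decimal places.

Risk-neutral probability p = (e^0.03 − 0.75)/(1.25 − 0.75) = 0.2805/0.5000 = 0.5609

p = 0.5609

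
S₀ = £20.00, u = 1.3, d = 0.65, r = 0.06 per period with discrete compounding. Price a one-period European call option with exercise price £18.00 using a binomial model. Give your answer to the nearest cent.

£4.76

Risk-neutral probability p = (1 + 0.06 − 0.65)/(1.3 − 0.65) = 0.4100/0.6500 = 0.6308
Terminal stock prices: S_u = 26, S_d = 13
Terminal payoffs (S − K): max(8, 0) = 8, max(-5, 0) = 0
Node 0 (S = 20): V_0 = 1/1.06·[0.6308·8.0000 + 0.3692·0.0000] = 4.7605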